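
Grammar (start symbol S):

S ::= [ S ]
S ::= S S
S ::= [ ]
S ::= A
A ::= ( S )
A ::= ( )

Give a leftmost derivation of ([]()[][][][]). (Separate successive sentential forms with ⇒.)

S ⇒ A   [S ::= A]
A ⇒ (S)   [A ::= ( S )]
(S) ⇒ (SS)   [S ::= S S]
(SS) ⇒ (SSS)   [S ::= S S]
(SSS) ⇒ (SSSS)   [S ::= S S]
(SSSS) ⇒ ([]SSS)   [S ::= [ ]]
([]SSS) ⇒ ([]SSSS)   [S ::= S S]
([]SSSS) ⇒ ([]ASSS)   [S ::= A]
([]ASSS) ⇒ ([]()SSS)   [A ::= ( )]
([]()SSS) ⇒ ([]()SSSS)   [S ::= S S]
([]()SSSS) ⇒ ([]()[]SSS)   [S ::= [ ]]
([]()[]SSS) ⇒ ([]()[][]SS)   [S ::= [ ]]
([]()[][]SS) ⇒ ([]()[][][]S)   [S ::= [ ]]
([]()[][][]S) ⇒ ([]()[][][][])   [S ::= [ ]]

S ⇒ A ⇒ (S) ⇒ (SS) ⇒ (SSS) ⇒ (SSSS) ⇒ ([]SSS) ⇒ ([]SSSS) ⇒ ([]ASSS) ⇒ ([]()SSS) ⇒ ([]()SSSS) ⇒ ([]()[]SSS) ⇒ ([]()[][]SS) ⇒ ([]()[][][]S) ⇒ ([]()[][][][])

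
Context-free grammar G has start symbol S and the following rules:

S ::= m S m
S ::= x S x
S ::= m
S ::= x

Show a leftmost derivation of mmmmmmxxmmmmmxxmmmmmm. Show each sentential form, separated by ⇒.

S ⇒ mSm ⇒ mmSmm ⇒ mmmSmmm ⇒ mmmmSmmmm ⇒ mmmmmSmmmmm ⇒ mmmmmmSmmmmmm ⇒ mmmmmmxSxmmmmmm ⇒ mmmmmmxxSxxmmmmmm ⇒ mmmmmmxxmSmxxmmmmmm ⇒ mmmmmmxxmmSmmxxmmmmmm ⇒ mmmmmmxxmmmmmxxmmmmmm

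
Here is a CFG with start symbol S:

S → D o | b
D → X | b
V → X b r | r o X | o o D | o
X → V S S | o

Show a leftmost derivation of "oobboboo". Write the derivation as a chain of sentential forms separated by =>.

S => Do   [S → D o]
Do => Xo   [D → X]
Xo => VSSo   [X → V S S]
VSSo => oSSo   [V → o]
oSSo => oDoSo   [S → D o]
oDoSo => oXoSo   [D → X]
oXoSo => oVSSoSo   [X → V S S]
oVSSoSo => ooSSoSo   [V → o]
ooSSoSo => oobSoSo   [S → b]
oobSoSo => oobboSo   [S → b]
oobboSo => oobboDoo   [S → D o]
oobboDoo => oobboboo   [D → b]

S=>Do=>Xo=>VSSo=>oSSo=>oDoSo=>oXoSo=>oVSSoSo=>ooSSoSo=>oobSoSo=>oobboSo=>oobboDoo=>oobboboo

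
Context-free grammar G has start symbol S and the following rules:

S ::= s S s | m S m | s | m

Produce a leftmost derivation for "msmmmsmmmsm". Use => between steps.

S => mSm   [S ::= m S m]
mSm => msSsm   [S ::= s S s]
msSsm => msmSmsm   [S ::= m S m]
msmSmsm => msmmSmmsm   [S ::= m S m]
msmmSmmsm => msmmmSmmmsm   [S ::= m S m]
msmmmSmmmsm => msmmmsmmmsm   [S ::= s]

S => mSm => msSsm => msmSmsm => msmmSmmsm => msmmmSmmmsm => msmmmsmmmsm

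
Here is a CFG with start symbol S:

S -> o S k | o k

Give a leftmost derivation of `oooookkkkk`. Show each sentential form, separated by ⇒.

S ⇒ oSk ⇒ ooSkk ⇒ oooSkkk ⇒ ooooSkkkk ⇒ oooookkkkk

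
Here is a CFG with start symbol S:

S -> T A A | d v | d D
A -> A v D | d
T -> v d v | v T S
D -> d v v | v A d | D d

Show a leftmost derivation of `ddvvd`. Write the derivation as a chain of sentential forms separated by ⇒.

S ⇒ dD   [S -> d D]
dD ⇒ dDd   [D -> D d]
dDd ⇒ ddvvd   [D -> d v v]

S ⇒ dD ⇒ dDd ⇒ ddvvd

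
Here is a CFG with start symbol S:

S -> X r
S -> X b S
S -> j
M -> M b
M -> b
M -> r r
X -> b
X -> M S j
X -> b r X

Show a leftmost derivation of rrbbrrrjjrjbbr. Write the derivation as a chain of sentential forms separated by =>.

S => XbS => MSjbS => MbSjbS => rrbSjbS => rrbXrjbS => rrbbrXrjbS => rrbbrMSjrjbS => rrbbrrrSjrjbS => rrbbrrrjjrjbS => rrbbrrrjjrjbXr => rrbbrrrjjrjbbr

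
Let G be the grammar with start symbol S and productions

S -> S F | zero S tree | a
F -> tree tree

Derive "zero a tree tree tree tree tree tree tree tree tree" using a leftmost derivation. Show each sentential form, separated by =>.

S => S F => S F F => S F F F => S F F F F => zero S tree F F F F => zero a tree F F F F => zero a tree tree tree F F F => zero a tree tree tree tree tree F F => zero a tree tree tree tree tree tree tree F => zero a tree tree tree tree tree tree tree tree tree

S => S F   [S -> S F]
S F => S F F   [S -> S F]
S F F => S F F F   [S -> S F]
S F F F => S F F F F   [S -> S F]
S F F F F => zero S tree F F F F   [S -> zero S tree]
zero S tree F F F F => zero a tree F F F F   [S -> a]
zero a tree F F F F => zero a tree tree tree F F F   [F -> tree tree]
zero a tree tree tree F F F => zero a tree tree tree tree tree F F   [F -> tree tree]
zero a tree tree tree tree tree F F => zero a tree tree tree tree tree tree tree F   [F -> tree tree]
zero a tree tree tree tree tree tree tree F => zero a tree tree tree tree tree tree tree tree tree   [F -> tree tree]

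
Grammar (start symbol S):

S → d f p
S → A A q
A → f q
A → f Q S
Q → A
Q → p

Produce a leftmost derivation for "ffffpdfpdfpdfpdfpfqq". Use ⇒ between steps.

S ⇒ AAq   [S → A A q]
AAq ⇒ fQSAq   [A → f Q S]
fQSAq ⇒ fASAq   [Q → A]
fASAq ⇒ ffQSSAq   [A → f Q S]
ffQSSAq ⇒ ffASSAq   [Q → A]
ffASSAq ⇒ fffQSSSAq   [A → f Q S]
fffQSSSAq ⇒ fffASSSAq   [Q → A]
fffASSSAq ⇒ ffffQSSSSAq   [A → f Q S]
ffffQSSSSAq ⇒ ffffpSSSSAq   [Q → p]
ffffpSSSSAq ⇒ ffffpdfpSSSAq   [S → d f p]
ffffpdfpSSSAq ⇒ ffffpdfpdfpSSAq   [S → d f p]
ffffpdfpdfpSSAq ⇒ ffffpdfpdfpdfpSAq   [S → d f p]
ffffpdfpdfpdfpSAq ⇒ ffffpdfpdfpdfpdfpAq   [S → d f p]
ffffpdfpdfpdfpdfpAq ⇒ ffffpdfpdfpdfpdfpfqq   [A → f q]

S ⇒ AAq ⇒ fQSAq ⇒ fASAq ⇒ ffQSSAq ⇒ ffASSAq ⇒ fffQSSSAq ⇒ fffASSSAq ⇒ ffffQSSSSAq ⇒ ffffpSSSSAq ⇒ ffffpdfpSSSAq ⇒ ffffpdfpdfpSSAq ⇒ ffffpdfpdfpdfpSAq ⇒ ffffpdfpdfpdfpdfpAq ⇒ ffffpdfpdfpdfpdfpfqq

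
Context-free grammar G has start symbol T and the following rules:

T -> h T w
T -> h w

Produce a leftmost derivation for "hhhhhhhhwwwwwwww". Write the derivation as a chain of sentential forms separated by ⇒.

T ⇒ hTw ⇒ hhTww ⇒ hhhTwww ⇒ hhhhTwwww ⇒ hhhhhTwwwww ⇒ hhhhhhTwwwwww ⇒ hhhhhhhTwwwwwww ⇒ hhhhhhhhwwwwwwww

T ⇒ hTw   [T -> h T w]
hTw ⇒ hhTww   [T -> h T w]
hhTww ⇒ hhhTwww   [T -> h T w]
hhhTwww ⇒ hhhhTwwww   [T -> h T w]
hhhhTwwww ⇒ hhhhhTwwwww   [T -> h T w]
hhhhhTwwwww ⇒ hhhhhhTwwwwww   [T -> h T w]
hhhhhhTwwwwww ⇒ hhhhhhhTwwwwwww   [T -> h T w]
hhhhhhhTwwwwwww ⇒ hhhhhhhhwwwwwwww   [T -> h w]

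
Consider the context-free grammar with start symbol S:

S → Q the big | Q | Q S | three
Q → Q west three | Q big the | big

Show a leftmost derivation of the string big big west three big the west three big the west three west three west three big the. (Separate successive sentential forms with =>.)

S => Q S => big S => big Q => big Q big the => big Q west three big the => big Q west three west three big the => big Q west three west three west three big the => big Q big the west three west three west three big the => big Q west three big the west three west three west three big the => big Q big the west three big the west three west three west three big the => big Q west three big the west three big the west three west three west three big the => big big west three big the west three big the west three west three west three big the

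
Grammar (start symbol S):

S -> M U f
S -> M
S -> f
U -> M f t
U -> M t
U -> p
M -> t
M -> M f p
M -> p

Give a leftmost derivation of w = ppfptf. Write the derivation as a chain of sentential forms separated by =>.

S => MUf => pUf => pMtf => pMfptf => ppfptf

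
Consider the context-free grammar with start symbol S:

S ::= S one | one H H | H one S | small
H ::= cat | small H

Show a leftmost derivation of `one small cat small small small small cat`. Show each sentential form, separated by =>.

S => one H H   [S ::= one H H]
one H H => one small H H   [H ::= small H]
one small H H => one small cat H   [H ::= cat]
one small cat H => one small cat small H   [H ::= small H]
one small cat small H => one small cat small small H   [H ::= small H]
one small cat small small H => one small cat small small small H   [H ::= small H]
one small cat small small small H => one small cat small small small small H   [H ::= small H]
one small cat small small small small H => one small cat small small small small cat   [H ::= cat]

S => one H H => one small H H => one small cat H => one small cat small H => one small cat small small H => one small cat small small small H => one small cat small small small small H => one small cat small small small small cat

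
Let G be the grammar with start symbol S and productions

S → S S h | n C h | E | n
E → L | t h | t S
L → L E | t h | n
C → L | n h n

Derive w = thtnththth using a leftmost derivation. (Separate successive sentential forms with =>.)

S=>E=>L=>LE=>LEE=>LEEE=>LEEEE=>thEEEE=>thtSEEE=>thtnEEE=>thtnthEE=>thtnththE=>thtnththth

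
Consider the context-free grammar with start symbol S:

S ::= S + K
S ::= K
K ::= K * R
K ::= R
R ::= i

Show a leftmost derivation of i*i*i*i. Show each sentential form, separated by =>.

S => K   [S ::= K]
K => K*R   [K ::= K * R]
K*R => K*R*R   [K ::= K * R]
K*R*R => K*R*R*R   [K ::= K * R]
K*R*R*R => R*R*R*R   [K ::= R]
R*R*R*R => i*R*R*R   [R ::= i]
i*R*R*R => i*i*R*R   [R ::= i]
i*i*R*R => i*i*i*R   [R ::= i]
i*i*i*R => i*i*i*i   [R ::= i]

S => K => K*R => K*R*R => K*R*R*R => R*R*R*R => i*R*R*R => i*i*R*R => i*i*i*R => i*i*i*i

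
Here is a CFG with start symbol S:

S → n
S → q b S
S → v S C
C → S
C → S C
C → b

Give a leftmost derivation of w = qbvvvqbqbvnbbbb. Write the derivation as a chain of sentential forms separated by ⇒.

S ⇒ qbS ⇒ qbvSC ⇒ qbvvSCC ⇒ qbvvvSCCC ⇒ qbvvvqbSCCC ⇒ qbvvvqbqbSCCC ⇒ qbvvvqbqbvSCCCC ⇒ qbvvvqbqbvnCCCC ⇒ qbvvvqbqbvnbCCC ⇒ qbvvvqbqbvnbbCC ⇒ qbvvvqbqbvnbbbC ⇒ qbvvvqbqbvnbbbb

S ⇒ qbS   [S → q b S]
qbS ⇒ qbvSC   [S → v S C]
qbvSC ⇒ qbvvSCC   [S → v S C]
qbvvSCC ⇒ qbvvvSCCC   [S → v S C]
qbvvvSCCC ⇒ qbvvvqbSCCC   [S → q b S]
qbvvvqbSCCC ⇒ qbvvvqbqbSCCC   [S → q b S]
qbvvvqbqbSCCC ⇒ qbvvvqbqbvSCCCC   [S → v S C]
qbvvvqbqbvSCCCC ⇒ qbvvvqbqbvnCCCC   [S → n]
qbvvvqbqbvnCCCC ⇒ qbvvvqbqbvnbCCC   [C → b]
qbvvvqbqbvnbCCC ⇒ qbvvvqbqbvnbbCC   [C → b]
qbvvvqbqbvnbbCC ⇒ qbvvvqbqbvnbbbC   [C → b]
qbvvvqbqbvnbbbC ⇒ qbvvvqbqbvnbbbb   [C → b]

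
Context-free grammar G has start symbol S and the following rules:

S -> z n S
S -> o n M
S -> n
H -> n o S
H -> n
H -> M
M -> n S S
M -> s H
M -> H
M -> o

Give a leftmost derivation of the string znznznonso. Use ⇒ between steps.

S⇒znS⇒znznS⇒znznznS⇒znznznonM⇒znznznonsH⇒znznznonsM⇒znznznonso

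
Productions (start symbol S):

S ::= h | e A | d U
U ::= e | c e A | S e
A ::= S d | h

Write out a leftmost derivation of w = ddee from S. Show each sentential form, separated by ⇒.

S ⇒ dU ⇒ dSe ⇒ ddUe ⇒ ddee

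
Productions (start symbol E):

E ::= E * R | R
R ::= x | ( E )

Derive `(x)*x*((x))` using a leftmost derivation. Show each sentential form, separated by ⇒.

E⇒E*R⇒E*R*R⇒R*R*R⇒(E)*R*R⇒(R)*R*R⇒(x)*R*R⇒(x)*x*R⇒(x)*x*(E)⇒(x)*x*(R)⇒(x)*x*((E))⇒(x)*x*((R))⇒(x)*x*((x))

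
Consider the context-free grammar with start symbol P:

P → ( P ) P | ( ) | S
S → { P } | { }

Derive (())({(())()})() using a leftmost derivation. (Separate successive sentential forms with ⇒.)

P ⇒ (P)P ⇒ (())P ⇒ (())(P)P ⇒ (())(S)P ⇒ (())({P})P ⇒ (())({(P)P})P ⇒ (())({(())P})P ⇒ (())({(())()})P ⇒ (())({(())()})()

P ⇒ (P)P   [P → ( P ) P]
(P)P ⇒ (())P   [P → ( )]
(())P ⇒ (())(P)P   [P → ( P ) P]
(())(P)P ⇒ (())(S)P   [P → S]
(())(S)P ⇒ (())({P})P   [S → { P }]
(())({P})P ⇒ (())({(P)P})P   [P → ( P ) P]
(())({(P)P})P ⇒ (())({(())P})P   [P → ( )]
(())({(())P})P ⇒ (())({(())()})P   [P → ( )]
(())({(())()})P ⇒ (())({(())()})()   [P → ( )]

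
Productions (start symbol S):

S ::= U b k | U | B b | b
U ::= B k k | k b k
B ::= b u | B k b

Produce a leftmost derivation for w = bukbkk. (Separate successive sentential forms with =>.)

S => U => Bkk => Bkbkk => bukbkk

S => U   [S ::= U]
U => Bkk   [U ::= B k k]
Bkk => Bkbkk   [B ::= B k b]
Bkbkk => bukbkk   [B ::= b u]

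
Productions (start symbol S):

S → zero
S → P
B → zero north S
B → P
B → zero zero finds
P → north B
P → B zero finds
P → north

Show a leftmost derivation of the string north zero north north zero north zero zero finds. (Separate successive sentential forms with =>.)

S => P => north B => north zero north S => north zero north P => north zero north north B => north zero north north P => north zero north north B zero finds => north zero north north zero north S zero finds => north zero north north zero north zero zero finds

S => P   [S → P]
P => north B   [P → north B]
north B => north zero north S   [B → zero north S]
north zero north S => north zero north P   [S → P]
north zero north P => north zero north north B   [P → north B]
north zero north north B => north zero north north P   [B → P]
north zero north north P => north zero north north B zero finds   [P → B zero finds]
north zero north north B zero finds => north zero north north zero north S zero finds   [B → zero north S]
north zero north north zero north S zero finds => north zero north north zero north zero zero finds   [S → zero]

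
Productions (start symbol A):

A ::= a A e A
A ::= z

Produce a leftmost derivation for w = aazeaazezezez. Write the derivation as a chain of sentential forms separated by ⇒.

A ⇒ aAeA   [A ::= a A e A]
aAeA ⇒ aaAeAeA   [A ::= a A e A]
aaAeAeA ⇒ aazeAeA   [A ::= z]
aazeAeA ⇒ aazeaAeAeA   [A ::= a A e A]
aazeaAeAeA ⇒ aazeaaAeAeAeA   [A ::= a A e A]
aazeaaAeAeAeA ⇒ aazeaazeAeAeA   [A ::= z]
aazeaazeAeAeA ⇒ aazeaazezeAeA   [A ::= z]
aazeaazezeAeA ⇒ aazeaazezezeA   [A ::= z]
aazeaazezezeA ⇒ aazeaazezezez   [A ::= z]

A⇒aAeA⇒aaAeAeA⇒aazeAeA⇒aazeaAeAeA⇒aazeaaAeAeAeA⇒aazeaazeAeAeA⇒aazeaazezeAeA⇒aazeaazezezeA⇒aazeaazezezez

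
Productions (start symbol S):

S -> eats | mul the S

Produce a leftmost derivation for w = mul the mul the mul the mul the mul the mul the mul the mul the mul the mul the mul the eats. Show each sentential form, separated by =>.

S => mul the S   [S -> mul the S]
mul the S => mul the mul the S   [S -> mul the S]
mul the mul the S => mul the mul the mul the S   [S -> mul the S]
mul the mul the mul the S => mul the mul the mul the mul the S   [S -> mul the S]
mul the mul the mul the mul the S => mul the mul the mul the mul the mul the S   [S -> mul the S]
mul the mul the mul the mul the mul the S => mul the mul the mul the mul the mul the mul the S   [S -> mul the S]
mul the mul the mul the mul the mul the mul the S => mul the mul the mul the mul the mul the mul the mul the S   [S -> mul the S]
mul the mul the mul the mul the mul the mul the mul the S => mul the mul the mul the mul the mul the mul the mul the mul the S   [S -> mul the S]
mul the mul the mul the mul the mul the mul the mul the mul the S => mul the mul the mul the mul the mul the mul the mul the mul the mul the S   [S -> mul the S]
mul the mul the mul the mul the mul the mul the mul the mul the mul the S => mul the mul the mul the mul the mul the mul the mul the mul the mul the mul the S   [S -> mul the S]
mul the mul the mul the mul the mul the mul the mul the mul the mul the mul the S => mul the mul the mul the mul the mul the mul the mul the mul the mul the mul the mul the S   [S -> mul the S]
mul the mul the mul the mul the mul the mul the mul the mul the mul the mul the mul the S => mul the mul the mul the mul the mul the mul the mul the mul the mul the mul the mul the eats   [S -> eats]

S => mul the S => mul the mul the S => mul the mul the mul the S => mul the mul the mul the mul the S => mul the mul the mul the mul the mul the S => mul the mul the mul the mul the mul the mul the S => mul the mul the mul the mul the mul the mul the mul the S => mul the mul the mul the mul the mul the mul the mul the mul the S => mul the mul the mul the mul the mul the mul the mul the mul the mul the S => mul the mul the mul the mul the mul the mul the mul the mul the mul the mul the S => mul the mul the mul the mul the mul the mul the mul the mul the mul the mul the mul the S => mul the mul the mul the mul the mul the mul the mul the mul the mul the mul the mul the eats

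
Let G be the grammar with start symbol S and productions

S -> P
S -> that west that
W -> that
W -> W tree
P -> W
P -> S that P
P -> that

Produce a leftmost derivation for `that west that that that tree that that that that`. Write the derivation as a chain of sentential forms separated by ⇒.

S ⇒ P ⇒ S that P ⇒ P that P ⇒ S that P that P ⇒ that west that that P that P ⇒ that west that that S that P that P ⇒ that west that that P that P that P ⇒ that west that that W that P that P ⇒ that west that that W tree that P that P ⇒ that west that that that tree that P that P ⇒ that west that that that tree that that that P ⇒ that west that that that tree that that that that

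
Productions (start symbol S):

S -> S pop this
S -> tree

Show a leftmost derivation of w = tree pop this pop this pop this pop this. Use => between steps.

S => S pop this => S pop this pop this => S pop this pop this pop this => S pop this pop this pop this pop this => tree pop this pop this pop this pop this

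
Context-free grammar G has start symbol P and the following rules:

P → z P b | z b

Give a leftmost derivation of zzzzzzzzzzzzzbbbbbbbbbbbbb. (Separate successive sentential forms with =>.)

P => zPb => zzPbb => zzzPbbb => zzzzPbbbb => zzzzzPbbbbb => zzzzzzPbbbbbb => zzzzzzzPbbbbbbb => zzzzzzzzPbbbbbbbb => zzzzzzzzzPbbbbbbbbb => zzzzzzzzzzPbbbbbbbbbb => zzzzzzzzzzzPbbbbbbbbbbb => zzzzzzzzzzzzPbbbbbbbbbbbb => zzzzzzzzzzzzzbbbbbbbbbbbbb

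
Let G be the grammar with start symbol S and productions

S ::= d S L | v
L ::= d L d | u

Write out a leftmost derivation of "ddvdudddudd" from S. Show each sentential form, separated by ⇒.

S ⇒ dSL ⇒ ddSLL ⇒ ddvLL ⇒ ddvdLdL ⇒ ddvdudL ⇒ ddvduddLd ⇒ ddvdudddLdd ⇒ ddvdudddudd

S ⇒ dSL   [S ::= d S L]
dSL ⇒ ddSLL   [S ::= d S L]
ddSLL ⇒ ddvLL   [S ::= v]
ddvLL ⇒ ddvdLdL   [L ::= d L d]
ddvdLdL ⇒ ddvdudL   [L ::= u]
ddvdudL ⇒ ddvduddLd   [L ::= d L d]
ddvduddLd ⇒ ddvdudddLdd   [L ::= d L d]
ddvdudddLdd ⇒ ddvdudddudd   [L ::= u]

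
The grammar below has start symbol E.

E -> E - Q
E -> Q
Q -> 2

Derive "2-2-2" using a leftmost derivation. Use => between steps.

E=>E-Q=>E-Q-Q=>Q-Q-Q=>2-Q-Q=>2-2-Q=>2-2-2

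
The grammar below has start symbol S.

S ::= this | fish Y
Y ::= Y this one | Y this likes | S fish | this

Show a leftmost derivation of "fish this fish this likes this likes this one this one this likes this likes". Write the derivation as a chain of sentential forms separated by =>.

S => fish Y => fish Y this likes => fish Y this likes this likes => fish Y this one this likes this likes => fish Y this one this one this likes this likes => fish Y this likes this one this one this likes this likes => fish Y this likes this likes this one this one this likes this likes => fish S fish this likes this likes this one this one this likes this likes => fish this fish this likes this likes this one this one this likes this likes

S => fish Y   [S ::= fish Y]
fish Y => fish Y this likes   [Y ::= Y this likes]
fish Y this likes => fish Y this likes this likes   [Y ::= Y this likes]
fish Y this likes this likes => fish Y this one this likes this likes   [Y ::= Y this one]
fish Y this one this likes this likes => fish Y this one this one this likes this likes   [Y ::= Y this one]
fish Y this one this one this likes this likes => fish Y this likes this one this one this likes this likes   [Y ::= Y this likes]
fish Y this likes this one this one this likes this likes => fish Y this likes this likes this one this one this likes this likes   [Y ::= Y this likes]
fish Y this likes this likes this one this one this likes this likes => fish S fish this likes this likes this one this one this likes this likes   [Y ::= S fish]
fish S fish this likes this likes this one this one this likes this likes => fish this fish this likes this likes this one this one this likes this likes   [S ::= this]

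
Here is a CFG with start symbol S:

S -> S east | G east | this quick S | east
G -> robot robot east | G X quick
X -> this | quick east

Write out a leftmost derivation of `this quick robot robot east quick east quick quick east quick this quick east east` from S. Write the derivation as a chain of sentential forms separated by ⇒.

S ⇒ this quick S ⇒ this quick S east ⇒ this quick G east east ⇒ this quick G X quick east east ⇒ this quick G X quick X quick east east ⇒ this quick G X quick X quick X quick east east ⇒ this quick robot robot east X quick X quick X quick east east ⇒ this quick robot robot east quick east quick X quick X quick east east ⇒ this quick robot robot east quick east quick quick east quick X quick east east ⇒ this quick robot robot east quick east quick quick east quick this quick east east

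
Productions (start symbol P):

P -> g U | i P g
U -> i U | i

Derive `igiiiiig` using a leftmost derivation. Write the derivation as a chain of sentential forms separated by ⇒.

P⇒iPg⇒igUg⇒igiUg⇒igiiUg⇒igiiiUg⇒igiiiiUg⇒igiiiiig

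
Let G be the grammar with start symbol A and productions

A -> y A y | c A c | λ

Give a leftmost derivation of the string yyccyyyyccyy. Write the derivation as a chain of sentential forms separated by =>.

A=>yAy=>yyAyy=>yycAcyy=>yyccAccyy=>yyccyAyccyy=>yyccyyAyyccyy=>yyccyyyyccyy

A => yAy   [A -> y A y]
yAy => yyAyy   [A -> y A y]
yyAyy => yycAcyy   [A -> c A c]
yycAcyy => yyccAccyy   [A -> c A c]
yyccAccyy => yyccyAyccyy   [A -> y A y]
yyccyAyccyy => yyccyyAyyccyy   [A -> y A y]
yyccyyAyyccyy => yyccyyyyccyy   [A -> λ]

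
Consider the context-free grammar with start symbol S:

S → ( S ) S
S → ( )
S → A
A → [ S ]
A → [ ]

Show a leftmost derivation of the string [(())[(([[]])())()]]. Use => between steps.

S => A   [S → A]
A => [S]   [A → [ S ]]
[S] => [(S)S]   [S → ( S ) S]
[(S)S] => [(())S]   [S → ( )]
[(())S] => [(())A]   [S → A]
[(())A] => [(())[S]]   [A → [ S ]]
[(())[S]] => [(())[(S)S]]   [S → ( S ) S]
[(())[(S)S]] => [(())[((S)S)S]]   [S → ( S ) S]
[(())[((S)S)S]] => [(())[((A)S)S]]   [S → A]
[(())[((A)S)S]] => [(())[(([S])S)S]]   [A → [ S ]]
[(())[(([S])S)S]] => [(())[(([A])S)S]]   [S → A]
[(())[(([A])S)S]] => [(())[(([[]])S)S]]   [A → [ ]]
[(())[(([[]])S)S]] => [(())[(([[]])())S]]   [S → ( )]
[(())[(([[]])())S]] => [(())[(([[]])())()]]   [S → ( )]

S => A => [S] => [(S)S] => [(())S] => [(())A] => [(())[S]] => [(())[(S)S]] => [(())[((S)S)S]] => [(())[((A)S)S]] => [(())[(([S])S)S]] => [(())[(([A])S)S]] => [(())[(([[]])S)S]] => [(())[(([[]])())S]] => [(())[(([[]])())()]]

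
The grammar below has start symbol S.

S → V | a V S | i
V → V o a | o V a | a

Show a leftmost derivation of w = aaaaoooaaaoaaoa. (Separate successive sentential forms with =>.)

S=>aVS=>aaS=>aaaVS=>aaaaS=>aaaaV=>aaaaVoa=>aaaaoVaoa=>aaaaoVoaaoa=>aaaaooVaoaaoa=>aaaaoooVaaoaaoa=>aaaaoooaaaoaaoa

S => aVS   [S → a V S]
aVS => aaS   [V → a]
aaS => aaaVS   [S → a V S]
aaaVS => aaaaS   [V → a]
aaaaS => aaaaV   [S → V]
aaaaV => aaaaVoa   [V → V o a]
aaaaVoa => aaaaoVaoa   [V → o V a]
aaaaoVaoa => aaaaoVoaaoa   [V → V o a]
aaaaoVoaaoa => aaaaooVaoaaoa   [V → o V a]
aaaaooVaoaaoa => aaaaoooVaaoaaoa   [V → o V a]
aaaaoooVaaoaaoa => aaaaoooaaaoaaoa   [V → a]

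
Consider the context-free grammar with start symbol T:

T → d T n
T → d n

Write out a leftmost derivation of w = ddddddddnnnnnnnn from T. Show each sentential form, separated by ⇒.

T ⇒ dTn ⇒ ddTnn ⇒ dddTnnn ⇒ ddddTnnnn ⇒ dddddTnnnnn ⇒ ddddddTnnnnnn ⇒ dddddddTnnnnnnn ⇒ ddddddddnnnnnnnn

T ⇒ dTn   [T → d T n]
dTn ⇒ ddTnn   [T → d T n]
ddTnn ⇒ dddTnnn   [T → d T n]
dddTnnn ⇒ ddddTnnnn   [T → d T n]
ddddTnnnn ⇒ dddddTnnnnn   [T → d T n]
dddddTnnnnn ⇒ ddddddTnnnnnn   [T → d T n]
ddddddTnnnnnn ⇒ dddddddTnnnnnnn   [T → d T n]
dddddddTnnnnnnn ⇒ ddddddddnnnnnnnn   [T → d n]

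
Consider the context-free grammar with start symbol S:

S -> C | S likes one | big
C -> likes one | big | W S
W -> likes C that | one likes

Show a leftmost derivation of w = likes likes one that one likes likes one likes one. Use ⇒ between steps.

S ⇒ C   [S -> C]
C ⇒ W S   [C -> W S]
W S ⇒ likes C that S   [W -> likes C that]
likes C that S ⇒ likes likes one that S   [C -> likes one]
likes likes one that S ⇒ likes likes one that C   [S -> C]
likes likes one that C ⇒ likes likes one that W S   [C -> W S]
likes likes one that W S ⇒ likes likes one that one likes S   [W -> one likes]
likes likes one that one likes S ⇒ likes likes one that one likes S likes one   [S -> S likes one]
likes likes one that one likes S likes one ⇒ likes likes one that one likes C likes one   [S -> C]
likes likes one that one likes C likes one ⇒ likes likes one that one likes likes one likes one   [C -> likes one]

S ⇒ C ⇒ W S ⇒ likes C that S ⇒ likes likes one that S ⇒ likes likes one that C ⇒ likes likes one that W S ⇒ likes likes one that one likes S ⇒ likes likes one that one likes S likes one ⇒ likes likes one that one likes C likes one ⇒ likes likes one that one likes likes one likes one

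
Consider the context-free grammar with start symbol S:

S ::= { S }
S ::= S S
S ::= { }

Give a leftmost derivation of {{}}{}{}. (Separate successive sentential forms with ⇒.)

S⇒SS⇒{S}S⇒{{}}S⇒{{}}SS⇒{{}}{}S⇒{{}}{}{}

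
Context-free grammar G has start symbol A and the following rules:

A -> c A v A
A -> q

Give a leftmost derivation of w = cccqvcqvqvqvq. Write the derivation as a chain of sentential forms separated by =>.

A => cAvA => ccAvAvA => cccAvAvAvA => cccqvAvAvA => cccqvcAvAvAvA => cccqvcqvAvAvA => cccqvcqvqvAvA => cccqvcqvqvqvA => cccqvcqvqvqvq

A => cAvA   [A -> c A v A]
cAvA => ccAvAvA   [A -> c A v A]
ccAvAvA => cccAvAvAvA   [A -> c A v A]
cccAvAvAvA => cccqvAvAvA   [A -> q]
cccqvAvAvA => cccqvcAvAvAvA   [A -> c A v A]
cccqvcAvAvAvA => cccqvcqvAvAvA   [A -> q]
cccqvcqvAvAvA => cccqvcqvqvAvA   [A -> q]
cccqvcqvqvAvA => cccqvcqvqvqvA   [A -> q]
cccqvcqvqvqvA => cccqvcqvqvqvq   [A -> q]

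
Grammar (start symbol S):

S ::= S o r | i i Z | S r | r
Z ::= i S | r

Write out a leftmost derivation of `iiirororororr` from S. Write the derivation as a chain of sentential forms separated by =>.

S=>Sr=>Sorr=>Sororr=>Sorororr=>Sororororr=>iiZororororr=>iiiSororororr=>iiirororororr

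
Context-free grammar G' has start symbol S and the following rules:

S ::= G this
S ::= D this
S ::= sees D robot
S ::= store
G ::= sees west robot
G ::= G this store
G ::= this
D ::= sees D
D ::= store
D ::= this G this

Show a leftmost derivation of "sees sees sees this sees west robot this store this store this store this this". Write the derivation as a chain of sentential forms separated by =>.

S => D this => sees D this => sees sees D this => sees sees sees D this => sees sees sees this G this this => sees sees sees this G this store this this => sees sees sees this G this store this store this this => sees sees sees this G this store this store this store this this => sees sees sees this sees west robot this store this store this store this this

S => D this   [S ::= D this]
D this => sees D this   [D ::= sees D]
sees D this => sees sees D this   [D ::= sees D]
sees sees D this => sees sees sees D this   [D ::= sees D]
sees sees sees D this => sees sees sees this G this this   [D ::= this G this]
sees sees sees this G this this => sees sees sees this G this store this this   [G ::= G this store]
sees sees sees this G this store this this => sees sees sees this G this store this store this this   [G ::= G this store]
sees sees sees this G this store this store this this => sees sees sees this G this store this store this store this this   [G ::= G this store]
sees sees sees this G this store this store this store this this => sees sees sees this sees west robot this store this store this store this this   [G ::= sees west robot]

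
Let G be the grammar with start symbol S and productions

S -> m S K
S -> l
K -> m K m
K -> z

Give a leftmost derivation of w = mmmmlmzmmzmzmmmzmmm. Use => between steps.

S=>mSK=>mmSKK=>mmmSKKK=>mmmmSKKKK=>mmmmlKKKK=>mmmmlmKmKKK=>mmmmlmzmKKK=>mmmmlmzmmKmKK=>mmmmlmzmmzmKK=>mmmmlmzmmzmzK=>mmmmlmzmmzmzmKm=>mmmmlmzmmzmzmmKmm=>mmmmlmzmmzmzmmmKmmm=>mmmmlmzmmzmzmmmzmmm

S => mSK   [S -> m S K]
mSK => mmSKK   [S -> m S K]
mmSKK => mmmSKKK   [S -> m S K]
mmmSKKK => mmmmSKKKK   [S -> m S K]
mmmmSKKKK => mmmmlKKKK   [S -> l]
mmmmlKKKK => mmmmlmKmKKK   [K -> m K m]
mmmmlmKmKKK => mmmmlmzmKKK   [K -> z]
mmmmlmzmKKK => mmmmlmzmmKmKK   [K -> m K m]
mmmmlmzmmKmKK => mmmmlmzmmzmKK   [K -> z]
mmmmlmzmmzmKK => mmmmlmzmmzmzK   [K -> z]
mmmmlmzmmzmzK => mmmmlmzmmzmzmKm   [K -> m K m]
mmmmlmzmmzmzmKm => mmmmlmzmmzmzmmKmm   [K -> m K m]
mmmmlmzmmzmzmmKmm => mmmmlmzmmzmzmmmKmmm   [K -> m K m]
mmmmlmzmmzmzmmmKmmm => mmmmlmzmmzmzmmmzmmm   [K -> z]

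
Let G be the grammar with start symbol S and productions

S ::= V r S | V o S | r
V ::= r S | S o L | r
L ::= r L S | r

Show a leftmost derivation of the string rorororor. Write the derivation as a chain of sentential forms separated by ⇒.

S ⇒ VoS   [S ::= V o S]
VoS ⇒ SoLoS   [V ::= S o L]
SoLoS ⇒ VoSoLoS   [S ::= V o S]
VoSoLoS ⇒ SoLoSoLoS   [V ::= S o L]
SoLoSoLoS ⇒ roLoSoLoS   [S ::= r]
roLoSoLoS ⇒ roroSoLoS   [L ::= r]
roroSoLoS ⇒ rororoLoS   [S ::= r]
rororoLoS ⇒ rorororoS   [L ::= r]
rorororoS ⇒ rorororor   [S ::= r]

S⇒VoS⇒SoLoS⇒VoSoLoS⇒SoLoSoLoS⇒roLoSoLoS⇒roroSoLoS⇒rororoLoS⇒rorororoS⇒rorororor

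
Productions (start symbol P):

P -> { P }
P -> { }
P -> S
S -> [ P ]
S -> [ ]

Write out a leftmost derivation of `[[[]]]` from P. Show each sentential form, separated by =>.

P => S => [P] => [S] => [[P]] => [[S]] => [[[]]]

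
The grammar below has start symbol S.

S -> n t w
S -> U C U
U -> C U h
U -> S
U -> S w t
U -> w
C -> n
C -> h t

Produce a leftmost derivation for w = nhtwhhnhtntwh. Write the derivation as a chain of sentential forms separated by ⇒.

S ⇒ UCU ⇒ CUhCU ⇒ nUhCU ⇒ nCUhhCU ⇒ nhtUhhCU ⇒ nhtwhhCU ⇒ nhtwhhnU ⇒ nhtwhhnCUh ⇒ nhtwhhnhtUh ⇒ nhtwhhnhtSh ⇒ nhtwhhnhtntwh

S ⇒ UCU   [S -> U C U]
UCU ⇒ CUhCU   [U -> C U h]
CUhCU ⇒ nUhCU   [C -> n]
nUhCU ⇒ nCUhhCU   [U -> C U h]
nCUhhCU ⇒ nhtUhhCU   [C -> h t]
nhtUhhCU ⇒ nhtwhhCU   [U -> w]
nhtwhhCU ⇒ nhtwhhnU   [C -> n]
nhtwhhnU ⇒ nhtwhhnCUh   [U -> C U h]
nhtwhhnCUh ⇒ nhtwhhnhtUh   [C -> h t]
nhtwhhnhtUh ⇒ nhtwhhnhtSh   [U -> S]
nhtwhhnhtSh ⇒ nhtwhhnhtntwh   [S -> n t w]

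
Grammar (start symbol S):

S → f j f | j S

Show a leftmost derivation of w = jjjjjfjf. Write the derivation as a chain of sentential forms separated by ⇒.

S ⇒ jS ⇒ jjS ⇒ jjjS ⇒ jjjjS ⇒ jjjjjS ⇒ jjjjjfjf

S ⇒ jS   [S → j S]
jS ⇒ jjS   [S → j S]
jjS ⇒ jjjS   [S → j S]
jjjS ⇒ jjjjS   [S → j S]
jjjjS ⇒ jjjjjS   [S → j S]
jjjjjS ⇒ jjjjjfjf   [S → f j f]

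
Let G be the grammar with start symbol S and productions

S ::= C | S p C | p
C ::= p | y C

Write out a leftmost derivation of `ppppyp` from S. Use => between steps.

S=>SpC=>SpCpC=>ppCpC=>ppppC=>ppppyC=>ppppyp

S => SpC   [S ::= S p C]
SpC => SpCpC   [S ::= S p C]
SpCpC => ppCpC   [S ::= p]
ppCpC => ppppC   [C ::= p]
ppppC => ppppyC   [C ::= y C]
ppppyC => ppppyp   [C ::= p]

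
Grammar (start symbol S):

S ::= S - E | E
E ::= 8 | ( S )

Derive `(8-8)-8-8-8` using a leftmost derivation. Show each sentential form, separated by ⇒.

S ⇒ S-E   [S ::= S - E]
S-E ⇒ S-E-E   [S ::= S - E]
S-E-E ⇒ S-E-E-E   [S ::= S - E]
S-E-E-E ⇒ E-E-E-E   [S ::= E]
E-E-E-E ⇒ (S)-E-E-E   [E ::= ( S )]
(S)-E-E-E ⇒ (S-E)-E-E-E   [S ::= S - E]
(S-E)-E-E-E ⇒ (E-E)-E-E-E   [S ::= E]
(E-E)-E-E-E ⇒ (8-E)-E-E-E   [E ::= 8]
(8-E)-E-E-E ⇒ (8-8)-E-E-E   [E ::= 8]
(8-8)-E-E-E ⇒ (8-8)-8-E-E   [E ::= 8]
(8-8)-8-E-E ⇒ (8-8)-8-8-E   [E ::= 8]
(8-8)-8-8-E ⇒ (8-8)-8-8-8   [E ::= 8]

S ⇒ S-E ⇒ S-E-E ⇒ S-E-E-E ⇒ E-E-E-E ⇒ (S)-E-E-E ⇒ (S-E)-E-E-E ⇒ (E-E)-E-E-E ⇒ (8-E)-E-E-E ⇒ (8-8)-E-E-E ⇒ (8-8)-8-E-E ⇒ (8-8)-8-8-E ⇒ (8-8)-8-8-8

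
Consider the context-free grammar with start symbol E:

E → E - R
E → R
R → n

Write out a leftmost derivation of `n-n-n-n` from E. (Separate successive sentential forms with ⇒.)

E ⇒ E-R   [E → E - R]
E-R ⇒ E-R-R   [E → E - R]
E-R-R ⇒ E-R-R-R   [E → E - R]
E-R-R-R ⇒ R-R-R-R   [E → R]
R-R-R-R ⇒ n-R-R-R   [R → n]
n-R-R-R ⇒ n-n-R-R   [R → n]
n-n-R-R ⇒ n-n-n-R   [R → n]
n-n-n-R ⇒ n-n-n-n   [R → n]

E⇒E-R⇒E-R-R⇒E-R-R-R⇒R-R-R-R⇒n-R-R-R⇒n-n-R-R⇒n-n-n-R⇒n-n-n-n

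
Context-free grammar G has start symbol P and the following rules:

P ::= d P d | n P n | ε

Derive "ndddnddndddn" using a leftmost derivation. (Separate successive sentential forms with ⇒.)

P⇒nPn⇒ndPdn⇒nddPddn⇒ndddPdddn⇒ndddnPndddn⇒ndddndPdndddn⇒ndddnddndddn

P ⇒ nPn   [P ::= n P n]
nPn ⇒ ndPdn   [P ::= d P d]
ndPdn ⇒ nddPddn   [P ::= d P d]
nddPddn ⇒ ndddPdddn   [P ::= d P d]
ndddPdddn ⇒ ndddnPndddn   [P ::= n P n]
ndddnPndddn ⇒ ndddndPdndddn   [P ::= d P d]
ndddndPdndddn ⇒ ndddnddndddn   [P ::= ε]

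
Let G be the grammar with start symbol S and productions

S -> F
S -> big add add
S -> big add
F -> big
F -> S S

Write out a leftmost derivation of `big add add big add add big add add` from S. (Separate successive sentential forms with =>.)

S => F => S S => big add add S => big add add F => big add add S S => big add add big add add S => big add add big add add big add add

S => F   [S -> F]
F => S S   [F -> S S]
S S => big add add S   [S -> big add add]
big add add S => big add add F   [S -> F]
big add add F => big add add S S   [F -> S S]
big add add S S => big add add big add add S   [S -> big add add]
big add add big add add S => big add add big add add big add add   [S -> big add add]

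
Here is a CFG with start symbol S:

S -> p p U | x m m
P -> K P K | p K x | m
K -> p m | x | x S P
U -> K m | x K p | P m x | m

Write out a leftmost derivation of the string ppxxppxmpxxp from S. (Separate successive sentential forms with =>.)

S => ppU => ppxKp => ppxxSPp => ppxxppUPp => ppxxppKmPp => ppxxppxmPp => ppxxppxmpKxp => ppxxppxmpxxp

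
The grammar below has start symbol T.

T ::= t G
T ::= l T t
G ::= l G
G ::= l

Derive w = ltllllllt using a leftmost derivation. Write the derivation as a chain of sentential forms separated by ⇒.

T ⇒ lTt ⇒ ltGt ⇒ ltlGt ⇒ ltllGt ⇒ ltlllGt ⇒ ltllllGt ⇒ ltlllllGt ⇒ ltllllllt

T ⇒ lTt   [T ::= l T t]
lTt ⇒ ltGt   [T ::= t G]
ltGt ⇒ ltlGt   [G ::= l G]
ltlGt ⇒ ltllGt   [G ::= l G]
ltllGt ⇒ ltlllGt   [G ::= l G]
ltlllGt ⇒ ltllllGt   [G ::= l G]
ltllllGt ⇒ ltlllllGt   [G ::= l G]
ltlllllGt ⇒ ltllllllt   [G ::= l]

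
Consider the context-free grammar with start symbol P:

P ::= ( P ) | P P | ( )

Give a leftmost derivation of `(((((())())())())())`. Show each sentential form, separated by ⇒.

P⇒(P)⇒(PP)⇒((P)P)⇒((PP)P)⇒(((P)P)P)⇒(((PP)P)P)⇒((((P)P)P)P)⇒((((PP)P)P)P)⇒(((((P)P)P)P)P)⇒(((((())P)P)P)P)⇒(((((())())P)P)P)⇒(((((())())())P)P)⇒(((((())())())())P)⇒(((((())())())())())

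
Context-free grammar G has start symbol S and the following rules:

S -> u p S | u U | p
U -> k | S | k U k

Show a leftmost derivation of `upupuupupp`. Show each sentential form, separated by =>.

S => upS => upupS => upupuU => upupuS => upupuupS => upupuupupS => upupuupupp

S => upS   [S -> u p S]
upS => upupS   [S -> u p S]
upupS => upupuU   [S -> u U]
upupuU => upupuS   [U -> S]
upupuS => upupuupS   [S -> u p S]
upupuupS => upupuupupS   [S -> u p S]
upupuupupS => upupuupupp   [S -> p]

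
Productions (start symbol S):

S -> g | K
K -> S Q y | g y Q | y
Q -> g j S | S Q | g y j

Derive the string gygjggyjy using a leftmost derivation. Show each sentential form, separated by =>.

S => K => gyQ => gygjS => gygjK => gygjSQy => gygjgQy => gygjggyjy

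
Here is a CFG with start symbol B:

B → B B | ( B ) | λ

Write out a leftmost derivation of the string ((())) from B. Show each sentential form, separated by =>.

B => BB   [B → B B]
BB => BBB   [B → B B]
BBB => (B)BB   [B → ( B )]
(B)BB => (BB)BB   [B → B B]
(BB)BB => ((B)B)BB   [B → ( B )]
((B)B)BB => (((B))B)BB   [B → ( B )]
(((B))B)BB => ((())B)BB   [B → λ]
((())B)BB => ((()))BB   [B → λ]
((()))BB => ((()))B   [B → λ]
((()))B => ((()))   [B → λ]

B => BB => BBB => (B)BB => (BB)BB => ((B)B)BB => (((B))B)BB => ((())B)BB => ((()))BB => ((()))B => ((()))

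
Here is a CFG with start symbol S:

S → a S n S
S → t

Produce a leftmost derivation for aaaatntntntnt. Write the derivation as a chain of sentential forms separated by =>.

S=>aSnS=>aaSnSnS=>aaaSnSnSnS=>aaaaSnSnSnSnS=>aaaatnSnSnSnS=>aaaatntnSnSnS=>aaaatntntnSnS=>aaaatntntntnS=>aaaatntntntnt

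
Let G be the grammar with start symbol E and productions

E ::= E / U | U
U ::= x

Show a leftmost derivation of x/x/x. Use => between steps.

E => E/U => E/U/U => U/U/U => x/U/U => x/x/U => x/x/x

E => E/U   [E ::= E / U]
E/U => E/U/U   [E ::= E / U]
E/U/U => U/U/U   [E ::= U]
U/U/U => x/U/U   [U ::= x]
x/U/U => x/x/U   [U ::= x]
x/x/U => x/x/x   [U ::= x]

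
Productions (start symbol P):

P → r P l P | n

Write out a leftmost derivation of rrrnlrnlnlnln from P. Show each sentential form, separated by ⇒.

P⇒rPlP⇒rrPlPlP⇒rrrPlPlPlP⇒rrrnlPlPlP⇒rrrnlrPlPlPlP⇒rrrnlrnlPlPlP⇒rrrnlrnlnlPlP⇒rrrnlrnlnlnlP⇒rrrnlrnlnlnln

P ⇒ rPlP   [P → r P l P]
rPlP ⇒ rrPlPlP   [P → r P l P]
rrPlPlP ⇒ rrrPlPlPlP   [P → r P l P]
rrrPlPlPlP ⇒ rrrnlPlPlP   [P → n]
rrrnlPlPlP ⇒ rrrnlrPlPlPlP   [P → r P l P]
rrrnlrPlPlPlP ⇒ rrrnlrnlPlPlP   [P → n]
rrrnlrnlPlPlP ⇒ rrrnlrnlnlPlP   [P → n]
rrrnlrnlnlPlP ⇒ rrrnlrnlnlnlP   [P → n]
rrrnlrnlnlnlP ⇒ rrrnlrnlnlnln   [P → n]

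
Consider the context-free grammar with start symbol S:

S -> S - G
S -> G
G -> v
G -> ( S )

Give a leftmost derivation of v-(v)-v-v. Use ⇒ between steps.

S⇒S-G⇒S-G-G⇒S-G-G-G⇒G-G-G-G⇒v-G-G-G⇒v-(S)-G-G⇒v-(G)-G-G⇒v-(v)-G-G⇒v-(v)-v-G⇒v-(v)-v-v

S ⇒ S-G   [S -> S - G]
S-G ⇒ S-G-G   [S -> S - G]
S-G-G ⇒ S-G-G-G   [S -> S - G]
S-G-G-G ⇒ G-G-G-G   [S -> G]
G-G-G-G ⇒ v-G-G-G   [G -> v]
v-G-G-G ⇒ v-(S)-G-G   [G -> ( S )]
v-(S)-G-G ⇒ v-(G)-G-G   [S -> G]
v-(G)-G-G ⇒ v-(v)-G-G   [G -> v]
v-(v)-G-G ⇒ v-(v)-v-G   [G -> v]
v-(v)-v-G ⇒ v-(v)-v-v   [G -> v]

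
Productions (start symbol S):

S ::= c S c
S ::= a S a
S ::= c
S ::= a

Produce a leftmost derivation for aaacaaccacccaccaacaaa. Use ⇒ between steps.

S ⇒ aSa ⇒ aaSaa ⇒ aaaSaaa ⇒ aaacScaaa ⇒ aaacaSacaaa ⇒ aaacaaSaacaaa ⇒ aaacaacScaacaaa ⇒ aaacaaccSccaacaaa ⇒ aaacaaccaSaccaacaaa ⇒ aaacaaccacScaccaacaaa ⇒ aaacaaccacccaccaacaaa

S ⇒ aSa   [S ::= a S a]
aSa ⇒ aaSaa   [S ::= a S a]
aaSaa ⇒ aaaSaaa   [S ::= a S a]
aaaSaaa ⇒ aaacScaaa   [S ::= c S c]
aaacScaaa ⇒ aaacaSacaaa   [S ::= a S a]
aaacaSacaaa ⇒ aaacaaSaacaaa   [S ::= a S a]
aaacaaSaacaaa ⇒ aaacaacScaacaaa   [S ::= c S c]
aaacaacScaacaaa ⇒ aaacaaccSccaacaaa   [S ::= c S c]
aaacaaccSccaacaaa ⇒ aaacaaccaSaccaacaaa   [S ::= a S a]
aaacaaccaSaccaacaaa ⇒ aaacaaccacScaccaacaaa   [S ::= c S c]
aaacaaccacScaccaacaaa ⇒ aaacaaccacccaccaacaaa   [S ::= c]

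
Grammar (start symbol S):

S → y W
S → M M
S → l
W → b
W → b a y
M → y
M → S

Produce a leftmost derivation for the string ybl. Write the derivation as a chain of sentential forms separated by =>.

S => MM => SM => yWM => ybM => ybS => ybl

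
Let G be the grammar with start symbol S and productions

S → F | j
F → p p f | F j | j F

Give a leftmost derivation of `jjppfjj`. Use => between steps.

S => F   [S → F]
F => jF   [F → j F]
jF => jFj   [F → F j]
jFj => jjFj   [F → j F]
jjFj => jjFjj   [F → F j]
jjFjj => jjppfjj   [F → p p f]

S=>F=>jF=>jFj=>jjFj=>jjFjj=>jjppfjj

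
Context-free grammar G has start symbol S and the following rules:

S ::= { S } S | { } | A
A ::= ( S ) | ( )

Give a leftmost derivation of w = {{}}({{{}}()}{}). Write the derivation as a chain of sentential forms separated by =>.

S=>{S}S=>{{}}S=>{{}}A=>{{}}(S)=>{{}}({S}S)=>{{}}({{S}S}S)=>{{}}({{{}}S}S)=>{{}}({{{}}A}S)=>{{}}({{{}}()}S)=>{{}}({{{}}()}{})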